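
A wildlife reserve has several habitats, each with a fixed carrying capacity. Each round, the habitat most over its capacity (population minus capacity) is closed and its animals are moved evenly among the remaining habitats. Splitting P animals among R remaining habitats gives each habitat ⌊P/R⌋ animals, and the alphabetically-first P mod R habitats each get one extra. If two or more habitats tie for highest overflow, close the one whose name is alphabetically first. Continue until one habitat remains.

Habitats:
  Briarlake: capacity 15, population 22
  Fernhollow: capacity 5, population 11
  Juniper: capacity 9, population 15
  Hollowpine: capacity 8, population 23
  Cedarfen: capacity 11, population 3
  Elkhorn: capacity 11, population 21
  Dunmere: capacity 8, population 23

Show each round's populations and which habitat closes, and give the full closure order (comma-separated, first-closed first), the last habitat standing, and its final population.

Round 1: Briarlake=22 Cedarfen=3 Dunmere=23 Elkhorn=21 Fernhollow=11 Hollowpine=23 Juniper=15 → close Dunmere (overflow 15)
  23÷6 = 3 each, +1 to first 5
Round 2: Briarlake=26 Cedarfen=7 Elkhorn=25 Fernhollow=15 Hollowpine=27 Juniper=18 → close Hollowpine (overflow 19)
  27÷5 = 5 each, +1 to first 2
Round 3: Briarlake=32 Cedarfen=13 Elkhorn=30 Fernhollow=20 Juniper=23 → close Elkhorn (overflow 19)
  30÷4 = 7 each, +1 to first 2
Round 4: Briarlake=40 Cedarfen=21 Fernhollow=27 Juniper=30 → close Briarlake (overflow 25)
  40÷3 = 13 each, +1 to first 1
Round 5: Cedarfen=35 Fernhollow=40 Juniper=43 → close Fernhollow (overflow 35)
  40÷2 = 20 each, +1 to first 0
Round 6: Cedarfen=55 Juniper=63 → close Juniper (overflow 54)
  63÷1 = 63 each, +1 to first 0

Closure order: Dunmere, Hollowpine, Elkhorn, Briarlake, Fernhollow, Juniper
Last habitat: Cedarfen with 118 animals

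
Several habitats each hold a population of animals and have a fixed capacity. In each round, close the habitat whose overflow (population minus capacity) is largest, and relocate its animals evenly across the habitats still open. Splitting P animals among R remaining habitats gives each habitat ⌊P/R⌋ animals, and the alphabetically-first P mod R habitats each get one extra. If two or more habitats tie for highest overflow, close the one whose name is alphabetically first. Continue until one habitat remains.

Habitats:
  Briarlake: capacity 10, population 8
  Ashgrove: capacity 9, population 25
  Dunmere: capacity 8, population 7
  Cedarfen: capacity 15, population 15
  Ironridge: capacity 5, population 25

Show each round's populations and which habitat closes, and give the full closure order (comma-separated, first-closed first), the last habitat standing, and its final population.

Round 1: Ashgrove=25 Briarlake=8 Cedarfen=15 Dunmere=7 Ironridge=25 → close Ironridge (overflow 20)
  25÷4 = 6 each, +1 to first 1
Round 2: Ashgrove=32 Briarlake=14 Cedarfen=21 Dunmere=13 → close Ashgrove (overflow 23)
  32÷3 = 10 each, +1 to first 2
Round 3: Briarlake=25 Cedarfen=32 Dunmere=23 → close Cedarfen (overflow 17)
  32÷2 = 16 each, +1 to first 0
Round 4: Briarlake=41 Dunmere=39 → close Briarlake (overflow 31)
  41÷1 = 41 each, +1 to first 0

Closure order: Ironridge, Ashgrove, Cedarfen, Briarlake
Last habitat: Dunmere with 80 animals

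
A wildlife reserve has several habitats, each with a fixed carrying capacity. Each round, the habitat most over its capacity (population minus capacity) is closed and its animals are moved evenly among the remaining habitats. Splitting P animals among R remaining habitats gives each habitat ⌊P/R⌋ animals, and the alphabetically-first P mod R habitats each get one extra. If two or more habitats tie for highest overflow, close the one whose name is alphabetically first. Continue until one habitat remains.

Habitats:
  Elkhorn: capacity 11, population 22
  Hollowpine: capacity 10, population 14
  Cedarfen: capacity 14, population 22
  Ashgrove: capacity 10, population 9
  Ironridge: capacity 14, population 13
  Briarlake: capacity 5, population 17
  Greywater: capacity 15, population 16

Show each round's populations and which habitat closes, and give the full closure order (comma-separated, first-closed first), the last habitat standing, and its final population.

Closure order: Briarlake, Elkhorn, Cedarfen, Hollowpine, Greywater, Ashgrove
Last habitat: Ironridge with 113 animals

Round 1: Ashgrove=9 Briarlake=17 Cedarfen=22 Elkhorn=22 Greywater=16 Hollowpine=14 Ironridge=13 → close Briarlake (overflow 12)
  17÷6 = 2 each, +1 to first 5
Round 2: Ashgrove=12 Cedarfen=25 Elkhorn=25 Greywater=19 Hollowpine=17 Ironridge=15 → close Elkhorn (overflow 14)
  25÷5 = 5 each, +1 to first 0
Round 3: Ashgrove=17 Cedarfen=30 Greywater=24 Hollowpine=22 Ironridge=20 → close Cedarfen (overflow 16)
  30÷4 = 7 each, +1 to first 2
Round 4: Ashgrove=25 Greywater=32 Hollowpine=29 Ironridge=27 → close Hollowpine (overflow 19)
  29÷3 = 9 each, +1 to first 2
Round 5: Ashgrove=35 Greywater=42 Ironridge=36 → close Greywater (overflow 27)
  42÷2 = 21 each, +1 to first 0
Round 6: Ashgrove=56 Ironridge=57 → close Ashgrove (overflow 46)
  56÷1 = 56 each, +1 to first 0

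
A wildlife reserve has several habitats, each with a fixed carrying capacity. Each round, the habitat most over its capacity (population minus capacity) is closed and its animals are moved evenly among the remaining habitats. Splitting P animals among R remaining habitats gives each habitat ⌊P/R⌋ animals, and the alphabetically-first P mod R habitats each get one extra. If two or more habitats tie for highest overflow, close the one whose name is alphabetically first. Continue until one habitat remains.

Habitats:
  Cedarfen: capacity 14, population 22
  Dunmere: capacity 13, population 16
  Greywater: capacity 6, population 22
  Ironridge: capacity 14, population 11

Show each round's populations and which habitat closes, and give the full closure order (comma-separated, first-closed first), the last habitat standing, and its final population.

Closure order: Greywater, Cedarfen, Dunmere
Last habitat: Ironridge with 71 animals

Round 1: Cedarfen=22 Dunmere=16 Greywater=22 Ironridge=11 → close Greywater (overflow 16)
  22÷3 = 7 each, +1 to first 1
Round 2: Cedarfen=30 Dunmere=23 Ironridge=18 → close Cedarfen (overflow 16)
  30÷2 = 15 each, +1 to first 0
Round 3: Dunmere=38 Ironridge=33 → close Dunmere (overflow 25)
  38÷1 = 38 each, +1 to first 0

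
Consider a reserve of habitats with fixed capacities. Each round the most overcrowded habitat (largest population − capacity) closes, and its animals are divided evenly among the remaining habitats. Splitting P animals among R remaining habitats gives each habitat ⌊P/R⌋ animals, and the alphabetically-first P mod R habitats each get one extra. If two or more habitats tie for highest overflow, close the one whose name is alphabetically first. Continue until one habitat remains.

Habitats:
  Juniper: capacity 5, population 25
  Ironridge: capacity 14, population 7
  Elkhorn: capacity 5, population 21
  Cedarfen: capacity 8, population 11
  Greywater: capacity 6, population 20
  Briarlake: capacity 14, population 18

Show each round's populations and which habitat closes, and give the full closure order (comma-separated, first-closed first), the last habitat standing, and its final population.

Closure order: Juniper, Elkhorn, Greywater, Briarlake, Cedarfen
Last habitat: Ironridge with 102 animals

Round 1: Briarlake=18 Cedarfen=11 Elkhorn=21 Greywater=20 Ironridge=7 Juniper=25 → close Juniper (overflow 20)
  25÷5 = 5 each, +1 to first 0
Round 2: Briarlake=23 Cedarfen=16 Elkhorn=26 Greywater=25 Ironridge=12 → close Elkhorn (overflow 21)
  26÷4 = 6 each, +1 to first 2
Round 3: Briarlake=30 Cedarfen=23 Greywater=31 Ironridge=18 → close Greywater (overflow 25)
  31÷3 = 10 each, +1 to first 1
Round 4: Briarlake=41 Cedarfen=33 Ironridge=28 → close Briarlake (overflow 27)
  41÷2 = 20 each, +1 to first 1
Round 5: Cedarfen=54 Ironridge=48 → close Cedarfen (overflow 46)
  54÷1 = 54 each, +1 to first 0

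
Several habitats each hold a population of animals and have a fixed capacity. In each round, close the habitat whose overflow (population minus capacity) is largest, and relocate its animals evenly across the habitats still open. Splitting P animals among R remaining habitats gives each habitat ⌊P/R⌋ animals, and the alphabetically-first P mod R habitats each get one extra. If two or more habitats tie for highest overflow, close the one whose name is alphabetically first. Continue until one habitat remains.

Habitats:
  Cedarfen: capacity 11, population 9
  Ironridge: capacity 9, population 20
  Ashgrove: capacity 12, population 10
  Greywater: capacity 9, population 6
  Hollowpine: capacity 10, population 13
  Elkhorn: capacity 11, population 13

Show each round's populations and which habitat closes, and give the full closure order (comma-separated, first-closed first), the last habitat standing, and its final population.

Round 1: Ashgrove=10 Cedarfen=9 Elkhorn=13 Greywater=6 Hollowpine=13 Ironridge=20 → close Ironridge (overflow 11)
  20÷5 = 4 each, +1 to first 0
Round 2: Ashgrove=14 Cedarfen=13 Elkhorn=17 Greywater=10 Hollowpine=17 → close Hollowpine (overflow 7)
  17÷4 = 4 each, +1 to first 1
Round 3: Ashgrove=19 Cedarfen=17 Elkhorn=21 Greywater=14 → close Elkhorn (overflow 10)
  21÷3 = 7 each, +1 to first 0
Round 4: Ashgrove=26 Cedarfen=24 Greywater=21 → close Ashgrove (overflow 14)
  26÷2 = 13 each, +1 to first 0
Round 5: Cedarfen=37 Greywater=34 → close Cedarfen (overflow 26)
  37÷1 = 37 each, +1 to first 0

Closure order: Ironridge, Hollowpine, Elkhorn, Ashgrove, Cedarfen
Last habitat: Greywater with 71 animals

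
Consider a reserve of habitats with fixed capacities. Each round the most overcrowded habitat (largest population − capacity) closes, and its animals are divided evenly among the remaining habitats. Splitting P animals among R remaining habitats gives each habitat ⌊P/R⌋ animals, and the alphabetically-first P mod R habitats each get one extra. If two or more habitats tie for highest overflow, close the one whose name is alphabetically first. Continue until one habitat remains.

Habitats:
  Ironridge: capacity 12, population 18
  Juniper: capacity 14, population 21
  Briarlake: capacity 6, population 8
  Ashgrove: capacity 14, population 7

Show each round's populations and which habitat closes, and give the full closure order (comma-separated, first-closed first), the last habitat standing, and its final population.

Closure order: Juniper, Ironridge, Briarlake
Last habitat: Ashgrove with 54 animals

Round 1: Ashgrove=7 Briarlake=8 Ironridge=18 Juniper=21 → close Juniper (overflow 7)
  21÷3 = 7 each, +1 to first 0
Round 2: Ashgrove=14 Briarlake=15 Ironridge=25 → close Ironridge (overflow 13)
  25÷2 = 12 each, +1 to first 1
Round 3: Ashgrove=27 Briarlake=27 → close Briarlake (overflow 21)
  27÷1 = 27 each, +1 to first 0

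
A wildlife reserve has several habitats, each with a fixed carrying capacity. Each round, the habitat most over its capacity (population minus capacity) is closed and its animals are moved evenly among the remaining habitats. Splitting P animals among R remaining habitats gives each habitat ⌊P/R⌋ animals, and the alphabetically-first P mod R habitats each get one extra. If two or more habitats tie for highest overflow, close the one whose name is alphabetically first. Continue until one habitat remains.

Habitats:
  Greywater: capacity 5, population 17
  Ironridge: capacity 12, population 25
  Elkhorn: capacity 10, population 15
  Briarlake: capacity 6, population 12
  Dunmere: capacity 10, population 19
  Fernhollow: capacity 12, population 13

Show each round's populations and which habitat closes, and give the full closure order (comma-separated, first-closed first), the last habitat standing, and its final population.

Round 1: Briarlake=12 Dunmere=19 Elkhorn=15 Fernhollow=13 Greywater=17 Ironridge=25 → close Ironridge (overflow 13)
  25÷5 = 5 each, +1 to first 0
Round 2: Briarlake=17 Dunmere=24 Elkhorn=20 Fernhollow=18 Greywater=22 → close Greywater (overflow 17)
  22÷4 = 5 each, +1 to first 2
Round 3: Briarlake=23 Dunmere=30 Elkhorn=25 Fernhollow=23 → close Dunmere (overflow 20)
  30÷3 = 10 each, +1 to first 0
Round 4: Briarlake=33 Elkhorn=35 Fernhollow=33 → close Briarlake (overflow 27)
  33÷2 = 16 each, +1 to first 1
Round 5: Elkhorn=52 Fernhollow=49 → close Elkhorn (overflow 42)
  52÷1 = 52 each, +1 to first 0

Closure order: Ironridge, Greywater, Dunmere, Briarlake, Elkhorn
Last habitat: Fernhollow with 101 animals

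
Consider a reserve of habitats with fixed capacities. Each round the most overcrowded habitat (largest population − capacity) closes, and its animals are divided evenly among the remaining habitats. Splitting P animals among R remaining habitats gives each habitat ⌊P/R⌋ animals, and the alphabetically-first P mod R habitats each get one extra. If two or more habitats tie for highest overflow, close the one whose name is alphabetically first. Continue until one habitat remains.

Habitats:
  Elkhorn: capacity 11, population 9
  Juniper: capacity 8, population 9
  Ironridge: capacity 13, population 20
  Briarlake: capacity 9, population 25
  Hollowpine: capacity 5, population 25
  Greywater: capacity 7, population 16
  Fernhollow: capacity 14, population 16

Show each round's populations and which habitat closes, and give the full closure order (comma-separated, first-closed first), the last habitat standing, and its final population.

Round 1: Briarlake=25 Elkhorn=9 Fernhollow=16 Greywater=16 Hollowpine=25 Ironridge=20 Juniper=9 → close Hollowpine (overflow 20)
  25÷6 = 4 each, +1 to first 1
Round 2: Briarlake=30 Elkhorn=13 Fernhollow=20 Greywater=20 Ironridge=24 Juniper=13 → close Briarlake (overflow 21)
  30÷5 = 6 each, +1 to first 0
Round 3: Elkhorn=19 Fernhollow=26 Greywater=26 Ironridge=30 Juniper=19 → close Greywater (overflow 19)
  26÷4 = 6 each, +1 to first 2
Round 4: Elkhorn=26 Fernhollow=33 Ironridge=36 Juniper=25 → close Ironridge (overflow 23)
  36÷3 = 12 each, +1 to first 0
Round 5: Elkhorn=38 Fernhollow=45 Juniper=37 → close Fernhollow (overflow 31)
  45÷2 = 22 each, +1 to first 1
Round 6: Elkhorn=61 Juniper=59 → close Juniper (overflow 51)
  59÷1 = 59 each, +1 to first 0

Closure order: Hollowpine, Briarlake, Greywater, Ironridge, Fernhollow, Juniper
Last habitat: Elkhorn with 120 animals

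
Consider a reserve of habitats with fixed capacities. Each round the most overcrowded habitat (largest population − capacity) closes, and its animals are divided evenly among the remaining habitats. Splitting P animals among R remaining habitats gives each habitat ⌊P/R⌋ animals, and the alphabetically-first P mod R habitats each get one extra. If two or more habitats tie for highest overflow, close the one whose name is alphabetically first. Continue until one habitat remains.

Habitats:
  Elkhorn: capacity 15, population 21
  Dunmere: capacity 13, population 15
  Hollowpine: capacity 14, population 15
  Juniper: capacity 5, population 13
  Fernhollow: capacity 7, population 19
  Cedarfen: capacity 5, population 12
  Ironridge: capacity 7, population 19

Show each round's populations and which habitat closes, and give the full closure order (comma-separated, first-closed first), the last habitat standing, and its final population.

Round 1: Cedarfen=12 Dunmere=15 Elkhorn=21 Fernhollow=19 Hollowpine=15 Ironridge=19 Juniper=13 → close Fernhollow (overflow 12)
  19÷6 = 3 each, +1 to first 1
Round 2: Cedarfen=16 Dunmere=18 Elkhorn=24 Hollowpine=18 Ironridge=22 Juniper=16 → close Ironridge (overflow 15)
  22÷5 = 4 each, +1 to first 2
Round 3: Cedarfen=21 Dunmere=23 Elkhorn=28 Hollowpine=22 Juniper=20 → close Cedarfen (overflow 16)
  21÷4 = 5 each, +1 to first 1
Round 4: Dunmere=29 Elkhorn=33 Hollowpine=27 Juniper=25 → close Juniper (overflow 20)
  25÷3 = 8 each, +1 to first 1
Round 5: Dunmere=38 Elkhorn=41 Hollowpine=35 → close Elkhorn (overflow 26)
  41÷2 = 20 each, +1 to first 1
Round 6: Dunmere=59 Hollowpine=55 → close Dunmere (overflow 46)
  59÷1 = 59 each, +1 to first 0

Closure order: Fernhollow, Ironridge, Cedarfen, Juniper, Elkhorn, Dunmere
Last habitat: Hollowpine with 114 animals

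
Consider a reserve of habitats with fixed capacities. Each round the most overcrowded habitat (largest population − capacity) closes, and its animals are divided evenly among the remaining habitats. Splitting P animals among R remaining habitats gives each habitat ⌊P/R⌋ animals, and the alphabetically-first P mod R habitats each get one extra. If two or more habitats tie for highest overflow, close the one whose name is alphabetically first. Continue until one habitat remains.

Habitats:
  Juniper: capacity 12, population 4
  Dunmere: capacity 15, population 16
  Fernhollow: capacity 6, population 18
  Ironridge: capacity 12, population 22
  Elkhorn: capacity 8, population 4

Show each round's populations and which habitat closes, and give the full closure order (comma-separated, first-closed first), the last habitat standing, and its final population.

Round 1: Dunmere=16 Elkhorn=4 Fernhollow=18 Ironridge=22 Juniper=4 → close Fernhollow (overflow 12)
  18÷4 = 4 each, +1 to first 2
Round 2: Dunmere=21 Elkhorn=9 Ironridge=26 Juniper=8 → close Ironridge (overflow 14)
  26÷3 = 8 each, +1 to first 2
Round 3: Dunmere=30 Elkhorn=18 Juniper=16 → close Dunmere (overflow 15)
  30÷2 = 15 each, +1 to first 0
Round 4: Elkhorn=33 Juniper=31 → close Elkhorn (overflow 25)
  33÷1 = 33 each, +1 to first 0

Closure order: Fernhollow, Ironridge, Dunmere, Elkhorn
Last habitat: Juniper with 64 animals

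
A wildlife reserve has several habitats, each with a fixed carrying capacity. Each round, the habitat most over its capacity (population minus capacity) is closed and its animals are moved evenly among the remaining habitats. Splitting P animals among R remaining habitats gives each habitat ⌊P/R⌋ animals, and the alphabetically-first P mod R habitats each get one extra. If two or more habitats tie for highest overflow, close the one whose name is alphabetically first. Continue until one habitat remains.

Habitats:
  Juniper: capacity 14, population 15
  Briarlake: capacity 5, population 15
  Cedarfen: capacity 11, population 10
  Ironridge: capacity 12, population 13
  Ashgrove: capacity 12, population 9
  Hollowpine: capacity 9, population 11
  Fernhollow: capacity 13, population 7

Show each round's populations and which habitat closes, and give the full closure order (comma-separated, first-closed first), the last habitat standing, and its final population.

Closure order: Briarlake, Hollowpine, Cedarfen, Ironridge, Juniper, Ashgrove
Last habitat: Fernhollow with 80 animals

Round 1: Ashgrove=9 Briarlake=15 Cedarfen=10 Fernhollow=7 Hollowpine=11 Ironridge=13 Juniper=15 → close Briarlake (overflow 10)
  15÷6 = 2 each, +1 to first 3
Round 2: Ashgrove=12 Cedarfen=13 Fernhollow=10 Hollowpine=13 Ironridge=15 Juniper=17 → close Hollowpine (overflow 4)
  13÷5 = 2 each, +1 to first 3
Round 3: Ashgrove=15 Cedarfen=16 Fernhollow=13 Ironridge=17 Juniper=19 → close Cedarfen (overflow 5)
  16÷4 = 4 each, +1 to first 0
Round 4: Ashgrove=19 Fernhollow=17 Ironridge=21 Juniper=23 → close Ironridge (overflow 9)
  21÷3 = 7 each, +1 to first 0
Round 5: Ashgrove=26 Fernhollow=24 Juniper=30 → close Juniper (overflow 16)
  30÷2 = 15 each, +1 to first 0
Round 6: Ashgrove=41 Fernhollow=39 → close Ashgrove (overflow 29)
  41÷1 = 41 each, +1 to first 0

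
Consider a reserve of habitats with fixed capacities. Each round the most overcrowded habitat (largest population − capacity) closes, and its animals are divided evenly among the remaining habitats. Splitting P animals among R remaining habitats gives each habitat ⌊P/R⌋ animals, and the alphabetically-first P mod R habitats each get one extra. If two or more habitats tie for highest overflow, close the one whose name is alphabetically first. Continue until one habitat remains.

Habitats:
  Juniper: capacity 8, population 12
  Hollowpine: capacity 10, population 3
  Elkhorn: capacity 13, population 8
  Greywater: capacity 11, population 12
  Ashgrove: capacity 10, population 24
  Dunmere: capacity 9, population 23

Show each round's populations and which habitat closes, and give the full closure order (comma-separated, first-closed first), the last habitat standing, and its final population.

Round 1: Ashgrove=24 Dunmere=23 Elkhorn=8 Greywater=12 Hollowpine=3 Juniper=12 → close Ashgrove (overflow 14)
  24÷5 = 4 each, +1 to first 4
Round 2: Dunmere=28 Elkhorn=13 Greywater=17 Hollowpine=8 Juniper=16 → close Dunmere (overflow 19)
  28÷4 = 7 each, +1 to first 0
Round 3: Elkhorn=20 Greywater=24 Hollowpine=15 Juniper=23 → close Juniper (overflow 15)
  23÷3 = 7 each, +1 to first 2
Round 4: Elkhorn=28 Greywater=32 Hollowpine=22 → close Greywater (overflow 21)
  32÷2 = 16 each, +1 to first 0
Round 5: Elkhorn=44 Hollowpine=38 → close Elkhorn (overflow 31)
  44÷1 = 44 each, +1 to first 0

Closure order: Ashgrove, Dunmere, Juniper, Greywater, Elkhorn
Last habitat: Hollowpine with 82 animals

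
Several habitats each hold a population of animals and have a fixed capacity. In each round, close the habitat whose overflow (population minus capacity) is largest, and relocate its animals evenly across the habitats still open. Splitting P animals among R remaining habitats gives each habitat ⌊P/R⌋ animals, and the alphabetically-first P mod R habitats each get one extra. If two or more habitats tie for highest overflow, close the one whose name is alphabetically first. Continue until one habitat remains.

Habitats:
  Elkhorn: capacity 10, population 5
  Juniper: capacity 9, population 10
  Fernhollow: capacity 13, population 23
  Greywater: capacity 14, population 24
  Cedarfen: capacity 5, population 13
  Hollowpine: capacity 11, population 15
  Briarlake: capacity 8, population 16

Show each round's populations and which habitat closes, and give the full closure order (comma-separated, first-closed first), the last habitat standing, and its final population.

Round 1: Briarlake=16 Cedarfen=13 Elkhorn=5 Fernhollow=23 Greywater=24 Hollowpine=15 Juniper=10 → close Fernhollow (overflow 10)
  23÷6 = 3 each, +1 to first 5
Round 2: Briarlake=20 Cedarfen=17 Elkhorn=9 Greywater=28 Hollowpine=19 Juniper=13 → close Greywater (overflow 14)
  28÷5 = 5 each, +1 to first 3
Round 3: Briarlake=26 Cedarfen=23 Elkhorn=15 Hollowpine=24 Juniper=18 → close Briarlake (overflow 18)
  26÷4 = 6 each, +1 to first 2
Round 4: Cedarfen=30 Elkhorn=22 Hollowpine=30 Juniper=24 → close Cedarfen (overflow 25)
  30÷3 = 10 each, +1 to first 0
Round 5: Elkhorn=32 Hollowpine=40 Juniper=34 → close Hollowpine (overflow 29)
  40÷2 = 20 each, +1 to first 0
Round 6: Elkhorn=52 Juniper=54 → close Juniper (overflow 45)
  54÷1 = 54 each, +1 to first 0

Closure order: Fernhollow, Greywater, Briarlake, Cedarfen, Hollowpine, Juniper
Last habitat: Elkhorn with 106 animals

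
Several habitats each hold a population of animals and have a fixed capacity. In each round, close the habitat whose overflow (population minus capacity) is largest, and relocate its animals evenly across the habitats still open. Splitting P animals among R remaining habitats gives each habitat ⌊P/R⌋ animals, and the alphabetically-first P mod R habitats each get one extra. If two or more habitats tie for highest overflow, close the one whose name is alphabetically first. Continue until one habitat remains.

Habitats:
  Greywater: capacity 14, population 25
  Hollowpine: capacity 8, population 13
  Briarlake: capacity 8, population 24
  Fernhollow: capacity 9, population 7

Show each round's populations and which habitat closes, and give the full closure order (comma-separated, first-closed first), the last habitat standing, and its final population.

Closure order: Briarlake, Greywater, Hollowpine
Last habitat: Fernhollow with 69 animals

Round 1: Briarlake=24 Fernhollow=7 Greywater=25 Hollowpine=13 → close Briarlake (overflow 16)
  24÷3 = 8 each, +1 to first 0
Round 2: Fernhollow=15 Greywater=33 Hollowpine=21 → close Greywater (overflow 19)
  33÷2 = 16 each, +1 to first 1
Round 3: Fernhollow=32 Hollowpine=37 → close Hollowpine (overflow 29)
  37÷1 = 37 each, +1 to first 0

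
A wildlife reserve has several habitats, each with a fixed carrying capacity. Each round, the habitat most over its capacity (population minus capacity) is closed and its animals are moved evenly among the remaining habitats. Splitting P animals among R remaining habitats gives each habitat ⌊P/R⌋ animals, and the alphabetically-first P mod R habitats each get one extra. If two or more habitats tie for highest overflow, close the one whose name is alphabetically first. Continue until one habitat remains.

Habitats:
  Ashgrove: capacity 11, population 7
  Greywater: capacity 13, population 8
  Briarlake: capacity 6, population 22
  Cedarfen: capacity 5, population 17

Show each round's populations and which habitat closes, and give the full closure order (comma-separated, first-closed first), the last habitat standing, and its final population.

Round 1: Ashgrove=7 Briarlake=22 Cedarfen=17 Greywater=8 → close Briarlake (overflow 16)
  22÷3 = 7 each, +1 to first 1
Round 2: Ashgrove=15 Cedarfen=24 Greywater=15 → close Cedarfen (overflow 19)
  24÷2 = 12 each, +1 to first 0
Round 3: Ashgrove=27 Greywater=27 → close Ashgrove (overflow 16)
  27÷1 = 27 each, +1 to first 0

Closure order: Briarlake, Cedarfen, Ashgrove
Last habitat: Greywater with 54 animals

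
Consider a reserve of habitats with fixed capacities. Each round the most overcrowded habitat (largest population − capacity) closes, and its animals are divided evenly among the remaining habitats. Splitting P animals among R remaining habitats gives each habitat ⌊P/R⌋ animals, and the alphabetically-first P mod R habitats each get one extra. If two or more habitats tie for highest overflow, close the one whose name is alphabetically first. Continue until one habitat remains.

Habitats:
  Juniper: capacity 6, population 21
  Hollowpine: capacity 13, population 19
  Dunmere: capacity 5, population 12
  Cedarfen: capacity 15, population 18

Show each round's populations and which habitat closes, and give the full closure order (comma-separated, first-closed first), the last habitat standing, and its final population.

Closure order: Juniper, Dunmere, Hollowpine
Last habitat: Cedarfen with 70 animals

Round 1: Cedarfen=18 Dunmere=12 Hollowpine=19 Juniper=21 → close Juniper (overflow 15)
  21÷3 = 7 each, +1 to first 0
Round 2: Cedarfen=25 Dunmere=19 Hollowpine=26 → close Dunmere (overflow 14)
  19÷2 = 9 each, +1 to first 1
Round 3: Cedarfen=35 Hollowpine=35 → close Hollowpine (overflow 22)
  35÷1 = 35 each, +1 to first 0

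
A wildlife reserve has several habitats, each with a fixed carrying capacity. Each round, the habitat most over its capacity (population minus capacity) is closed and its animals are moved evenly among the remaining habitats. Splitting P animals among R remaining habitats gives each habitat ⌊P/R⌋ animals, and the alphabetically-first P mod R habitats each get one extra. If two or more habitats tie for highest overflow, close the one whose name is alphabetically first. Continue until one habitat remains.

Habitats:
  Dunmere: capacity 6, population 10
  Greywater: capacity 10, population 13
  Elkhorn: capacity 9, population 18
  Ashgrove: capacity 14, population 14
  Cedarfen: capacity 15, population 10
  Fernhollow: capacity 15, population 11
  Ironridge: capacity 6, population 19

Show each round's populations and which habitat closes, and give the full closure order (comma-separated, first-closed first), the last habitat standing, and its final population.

Round 1: Ashgrove=14 Cedarfen=10 Dunmere=10 Elkhorn=18 Fernhollow=11 Greywater=13 Ironridge=19 → close Ironridge (overflow 13)
  19÷6 = 3 each, +1 to first 1
Round 2: Ashgrove=18 Cedarfen=13 Dunmere=13 Elkhorn=21 Fernhollow=14 Greywater=16 → close Elkhorn (overflow 12)
  21÷5 = 4 each, +1 to first 1
Round 3: Ashgrove=23 Cedarfen=17 Dunmere=17 Fernhollow=18 Greywater=20 → close Dunmere (overflow 11)
  17÷4 = 4 each, +1 to first 1
Round 4: Ashgrove=28 Cedarfen=21 Fernhollow=22 Greywater=24 → close Ashgrove (overflow 14)
  28÷3 = 9 each, +1 to first 1
Round 5: Cedarfen=31 Fernhollow=31 Greywater=33 → close Greywater (overflow 23)
  33÷2 = 16 each, +1 to first 1
Round 6: Cedarfen=48 Fernhollow=47 → close Cedarfen (overflow 33)
  48÷1 = 48 each, +1 to first 0

Closure order: Ironridge, Elkhorn, Dunmere, Ashgrove, Greywater, Cedarfen
Last habitat: Fernhollow with 95 animals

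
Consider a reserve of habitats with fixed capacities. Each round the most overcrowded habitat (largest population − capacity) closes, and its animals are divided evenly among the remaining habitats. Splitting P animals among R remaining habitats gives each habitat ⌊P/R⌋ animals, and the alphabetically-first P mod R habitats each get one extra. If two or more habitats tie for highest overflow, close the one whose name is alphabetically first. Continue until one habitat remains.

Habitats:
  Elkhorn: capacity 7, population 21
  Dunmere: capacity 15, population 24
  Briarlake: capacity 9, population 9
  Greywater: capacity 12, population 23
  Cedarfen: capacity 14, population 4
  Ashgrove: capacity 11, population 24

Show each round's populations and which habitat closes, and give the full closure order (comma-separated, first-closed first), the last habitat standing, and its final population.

Closure order: Elkhorn, Ashgrove, Greywater, Dunmere, Briarlake
Last habitat: Cedarfen with 105 animals

Round 1: Ashgrove=24 Briarlake=9 Cedarfen=4 Dunmere=24 Elkhorn=21 Greywater=23 → close Elkhorn (overflow 14)
  21÷5 = 4 each, +1 to first 1
Round 2: Ashgrove=29 Briarlake=13 Cedarfen=8 Dunmere=28 Greywater=27 → close Ashgrove (overflow 18)
  29÷4 = 7 each, +1 to first 1
Round 3: Briarlake=21 Cedarfen=15 Dunmere=35 Greywater=34 → close Greywater (overflow 22)
  34÷3 = 11 each, +1 to first 1
Round 4: Briarlake=33 Cedarfen=26 Dunmere=46 → close Dunmere (overflow 31)
  46÷2 = 23 each, +1 to first 0
Round 5: Briarlake=56 Cedarfen=49 → close Briarlake (overflow 47)
  56÷1 = 56 each, +1 to first 0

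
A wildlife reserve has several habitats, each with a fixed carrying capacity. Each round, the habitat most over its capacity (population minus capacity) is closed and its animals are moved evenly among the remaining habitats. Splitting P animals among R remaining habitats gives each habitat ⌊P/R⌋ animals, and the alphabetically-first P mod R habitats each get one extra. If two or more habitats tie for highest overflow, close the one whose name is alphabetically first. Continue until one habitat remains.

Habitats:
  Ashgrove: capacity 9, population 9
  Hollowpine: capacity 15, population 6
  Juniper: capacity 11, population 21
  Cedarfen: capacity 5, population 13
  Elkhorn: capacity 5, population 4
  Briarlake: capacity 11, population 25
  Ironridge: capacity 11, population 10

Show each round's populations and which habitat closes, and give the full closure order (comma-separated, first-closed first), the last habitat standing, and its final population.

Closure order: Briarlake, Juniper, Cedarfen, Ashgrove, Elkhorn, Ironridge
Last habitat: Hollowpine with 88 animals

Round 1: Ashgrove=9 Briarlake=25 Cedarfen=13 Elkhorn=4 Hollowpine=6 Ironridge=10 Juniper=21 → close Briarlake (overflow 14)
  25÷6 = 4 each, +1 to first 1
Round 2: Ashgrove=14 Cedarfen=17 Elkhorn=8 Hollowpine=10 Ironridge=14 Juniper=25 → close Juniper (overflow 14)
  25÷5 = 5 each, +1 to first 0
Round 3: Ashgrove=19 Cedarfen=22 Elkhorn=13 Hollowpine=15 Ironridge=19 → close Cedarfen (overflow 17)
  22÷4 = 5 each, +1 to first 2
Round 4: Ashgrove=25 Elkhorn=19 Hollowpine=20 Ironridge=24 → close Ashgrove (overflow 16)
  25÷3 = 8 each, +1 to first 1
Round 5: Elkhorn=28 Hollowpine=28 Ironridge=32 → close Elkhorn (overflow 23)
  28÷2 = 14 each, +1 to first 0
Round 6: Hollowpine=42 Ironridge=46 → close Ironridge (overflow 35)
  46÷1 = 46 each, +1 to first 0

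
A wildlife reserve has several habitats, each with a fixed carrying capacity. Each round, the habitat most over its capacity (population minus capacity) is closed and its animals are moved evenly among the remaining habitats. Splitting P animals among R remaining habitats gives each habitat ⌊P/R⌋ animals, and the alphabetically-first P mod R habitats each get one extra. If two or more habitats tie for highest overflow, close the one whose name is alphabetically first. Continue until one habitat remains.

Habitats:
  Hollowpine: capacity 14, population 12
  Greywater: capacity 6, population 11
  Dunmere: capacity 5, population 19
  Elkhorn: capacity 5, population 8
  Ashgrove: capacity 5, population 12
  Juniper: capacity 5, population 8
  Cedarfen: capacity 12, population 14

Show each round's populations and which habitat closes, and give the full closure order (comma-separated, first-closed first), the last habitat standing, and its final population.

Closure order: Dunmere, Ashgrove, Greywater, Cedarfen, Elkhorn, Juniper
Last habitat: Hollowpine with 84 animals

Round 1: Ashgrove=12 Cedarfen=14 Dunmere=19 Elkhorn=8 Greywater=11 Hollowpine=12 Juniper=8 → close Dunmere (overflow 14)
  19÷6 = 3 each, +1 to first 1
Round 2: Ashgrove=16 Cedarfen=17 Elkhorn=11 Greywater=14 Hollowpine=15 Juniper=11 → close Ashgrove (overflow 11)
  16÷5 = 3 each, +1 to first 1
Round 3: Cedarfen=21 Elkhorn=14 Greywater=17 Hollowpine=18 Juniper=14 → close Greywater (overflow 11)
  17÷4 = 4 each, +1 to first 1
Round 4: Cedarfen=26 Elkhorn=18 Hollowpine=22 Juniper=18 → close Cedarfen (overflow 14)
  26÷3 = 8 each, +1 to first 2
Round 5: Elkhorn=27 Hollowpine=31 Juniper=26 → close Elkhorn (overflow 22)
  27÷2 = 13 each, +1 to first 1
Round 6: Hollowpine=45 Juniper=39 → close Juniper (overflow 34)
  39÷1 = 39 each, +1 to first 0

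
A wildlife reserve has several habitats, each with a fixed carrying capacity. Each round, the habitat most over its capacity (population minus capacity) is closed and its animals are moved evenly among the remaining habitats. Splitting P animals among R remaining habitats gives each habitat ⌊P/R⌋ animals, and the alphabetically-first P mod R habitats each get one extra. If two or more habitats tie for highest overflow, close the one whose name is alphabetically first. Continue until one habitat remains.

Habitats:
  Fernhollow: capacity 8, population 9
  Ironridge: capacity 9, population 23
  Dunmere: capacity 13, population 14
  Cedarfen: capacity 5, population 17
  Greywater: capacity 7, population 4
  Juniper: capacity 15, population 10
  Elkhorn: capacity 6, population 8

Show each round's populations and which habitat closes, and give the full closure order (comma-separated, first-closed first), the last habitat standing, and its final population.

Closure order: Ironridge, Cedarfen, Dunmere, Elkhorn, Fernhollow, Greywater
Last habitat: Juniper with 85 animals

Round 1: Cedarfen=17 Dunmere=14 Elkhorn=8 Fernhollow=9 Greywater=4 Ironridge=23 Juniper=10 → close Ironridge (overflow 14)
  23÷6 = 3 each, +1 to first 5
Round 2: Cedarfen=21 Dunmere=18 Elkhorn=12 Fernhollow=13 Greywater=8 Juniper=13 → close Cedarfen (overflow 16)
  21÷5 = 4 each, +1 to first 1
Round 3: Dunmere=23 Elkhorn=16 Fernhollow=17 Greywater=12 Juniper=17 → close Dunmere (overflow 10)
  23÷4 = 5 each, +1 to first 3
Round 4: Elkhorn=22 Fernhollow=23 Greywater=18 Juniper=22 → close Elkhorn (overflow 16)
  22÷3 = 7 each, +1 to first 1
Round 5: Fernhollow=31 Greywater=25 Juniper=29 → close Fernhollow (overflow 23)
  31÷2 = 15 each, +1 to first 1
Round 6: Greywater=41 Juniper=44 → close Greywater (overflow 34)
  41÷1 = 41 each, +1 to first 0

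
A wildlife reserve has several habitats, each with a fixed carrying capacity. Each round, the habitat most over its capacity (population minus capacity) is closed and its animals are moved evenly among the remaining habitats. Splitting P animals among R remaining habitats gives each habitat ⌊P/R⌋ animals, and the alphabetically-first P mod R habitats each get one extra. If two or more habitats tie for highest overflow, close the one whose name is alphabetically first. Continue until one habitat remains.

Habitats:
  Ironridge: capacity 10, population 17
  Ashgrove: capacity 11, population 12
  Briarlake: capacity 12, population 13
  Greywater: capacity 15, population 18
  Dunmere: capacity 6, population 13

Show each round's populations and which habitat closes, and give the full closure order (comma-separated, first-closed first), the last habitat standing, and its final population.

Closure order: Dunmere, Ironridge, Ashgrove, Briarlake
Last habitat: Greywater with 73 animals

Round 1: Ashgrove=12 Briarlake=13 Dunmere=13 Greywater=18 Ironridge=17 → close Dunmere (overflow 7)
  13÷4 = 3 each, +1 to first 1
Round 2: Ashgrove=16 Briarlake=16 Greywater=21 Ironridge=20 → close Ironridge (overflow 10)
  20÷3 = 6 each, +1 to first 2
Round 3: Ashgrove=23 Briarlake=23 Greywater=27 → close Ashgrove (overflow 12)
  23÷2 = 11 each, +1 to first 1
Round 4: Briarlake=35 Greywater=38 → close Briarlake (overflow 23)
  35÷1 = 35 each, +1 to first 0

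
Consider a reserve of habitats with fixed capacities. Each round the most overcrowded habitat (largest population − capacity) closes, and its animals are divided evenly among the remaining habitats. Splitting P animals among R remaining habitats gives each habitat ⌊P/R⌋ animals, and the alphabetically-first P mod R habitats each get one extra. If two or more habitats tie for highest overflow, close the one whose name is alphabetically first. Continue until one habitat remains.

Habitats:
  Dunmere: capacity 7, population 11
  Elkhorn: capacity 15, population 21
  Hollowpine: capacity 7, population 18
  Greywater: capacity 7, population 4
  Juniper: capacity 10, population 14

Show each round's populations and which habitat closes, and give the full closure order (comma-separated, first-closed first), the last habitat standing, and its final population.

Round 1: Dunmere=11 Elkhorn=21 Greywater=4 Hollowpine=18 Juniper=14 → close Hollowpine (overflow 11)
  18÷4 = 4 each, +1 to first 2
Round 2: Dunmere=16 Elkhorn=26 Greywater=8 Juniper=18 → close Elkhorn (overflow 11)
  26÷3 = 8 each, +1 to first 2
Round 3: Dunmere=25 Greywater=17 Juniper=26 → close Dunmere (overflow 18)
  25÷2 = 12 each, +1 to first 1
Round 4: Greywater=30 Juniper=38 → close Juniper (overflow 28)
  38÷1 = 38 each, +1 to first 0

Closure order: Hollowpine, Elkhorn, Dunmere, Juniper
Last habitat: Greywater with 68 animals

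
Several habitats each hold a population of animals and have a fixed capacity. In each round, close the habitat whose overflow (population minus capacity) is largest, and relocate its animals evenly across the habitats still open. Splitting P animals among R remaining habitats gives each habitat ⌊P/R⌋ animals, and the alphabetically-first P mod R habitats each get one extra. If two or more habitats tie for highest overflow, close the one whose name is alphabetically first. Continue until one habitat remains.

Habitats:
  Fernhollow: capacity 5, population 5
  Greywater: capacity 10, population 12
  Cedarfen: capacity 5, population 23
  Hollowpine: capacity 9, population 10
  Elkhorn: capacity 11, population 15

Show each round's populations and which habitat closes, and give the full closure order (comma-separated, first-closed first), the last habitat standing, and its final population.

Round 1: Cedarfen=23 Elkhorn=15 Fernhollow=5 Greywater=12 Hollowpine=10 → close Cedarfen (overflow 18)
  23÷4 = 5 each, +1 to first 3
Round 2: Elkhorn=21 Fernhollow=11 Greywater=18 Hollowpine=15 → close Elkhorn (overflow 10)
  21÷3 = 7 each, +1 to first 0
Round 3: Fernhollow=18 Greywater=25 Hollowpine=22 → close Greywater (overflow 15)
  25÷2 = 12 each, +1 to first 1
Round 4: Fernhollow=31 Hollowpine=34 → close Fernhollow (overflow 26)
  31÷1 = 31 each, +1 to first 0

Closure order: Cedarfen, Elkhorn, Greywater, Fernhollow
Last habitat: Hollowpine with 65 animals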